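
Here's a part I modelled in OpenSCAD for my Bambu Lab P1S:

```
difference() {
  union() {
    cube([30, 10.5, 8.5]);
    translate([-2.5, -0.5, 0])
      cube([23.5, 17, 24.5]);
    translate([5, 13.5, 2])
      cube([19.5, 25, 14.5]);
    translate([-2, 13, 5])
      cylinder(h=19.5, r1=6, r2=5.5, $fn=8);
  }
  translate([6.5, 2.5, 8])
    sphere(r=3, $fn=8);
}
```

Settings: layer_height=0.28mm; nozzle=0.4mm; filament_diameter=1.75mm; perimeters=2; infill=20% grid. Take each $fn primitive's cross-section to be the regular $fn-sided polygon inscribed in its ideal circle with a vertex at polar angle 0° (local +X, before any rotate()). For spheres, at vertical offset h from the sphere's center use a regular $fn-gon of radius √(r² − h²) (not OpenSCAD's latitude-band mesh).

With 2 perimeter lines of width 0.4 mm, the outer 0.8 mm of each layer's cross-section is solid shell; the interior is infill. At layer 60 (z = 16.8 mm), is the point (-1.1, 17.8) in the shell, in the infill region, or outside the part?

At z = 16.8 mm: the cube is not intersected at this z (z outside [0, 8.5]); the 23.5×17 cube at (-2.5, -0.5) contributes its full rectangle; the cube at (5, 13.5) does not reach this height (z outside [2, 16.5]); the cone at (-2, 13): at t=0.605 of its height the radius interpolates to r₁+(r₂−r₁)t = 5.697, giving a regular 8-gon of that circumradius; Taking the union: the regions partially overlap (shared area 44.90 mm²), so overlapping operands fuse into one piece — 1 connected region; the sphere at (6.5, 2.5) is not intersected at this z (|z−center|=8.800 > r=3); After the difference (first − rest): none of the subtracted shapes is present at this height, so that combined region is unchanged — 1 connected region. Overall, the cross-section is a single solid region. The nearest boundary edge runs (-2.00, 18.70)→(2.03, 17.03); distance from the point to it = 0.48 mm. The point is inside the cross-section, 0.48 mm from the nearest boundary — within the 0.8 mm shell band (2 × 0.4).

shell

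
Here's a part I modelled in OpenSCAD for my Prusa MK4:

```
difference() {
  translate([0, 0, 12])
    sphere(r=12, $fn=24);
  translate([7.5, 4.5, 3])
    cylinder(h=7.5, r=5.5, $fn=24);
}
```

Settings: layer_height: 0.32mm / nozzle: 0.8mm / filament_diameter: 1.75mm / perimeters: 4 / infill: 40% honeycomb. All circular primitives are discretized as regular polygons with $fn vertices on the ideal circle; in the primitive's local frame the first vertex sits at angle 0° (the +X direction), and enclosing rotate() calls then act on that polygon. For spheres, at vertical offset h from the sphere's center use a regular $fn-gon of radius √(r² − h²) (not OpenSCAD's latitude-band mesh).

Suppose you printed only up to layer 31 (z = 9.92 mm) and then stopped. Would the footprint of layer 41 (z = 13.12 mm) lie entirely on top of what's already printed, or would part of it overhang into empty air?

Compare the two slices. At z = 9.92: the sphere: section is a regular 24-gon, circumradius = √(r²−h²) = √(12²−2.08²) = 11.818 (area = (24/2)·11.818²·sin(360°/24) = 433.80 mm²); the r=5.5 cylinder at (7.5, 4.5) gives a regular 24-gon of circumradius 5.5 (constant along its height) (area = (24/2)·5.500²·sin(360°/24) = 93.95 mm²); Subtracting the remaining from the first: starting from the r=12 sphere (433.80 mm²), the r=5.5 cylinder at (7.5, 4.5) partially overlaps it — only the 74.68 mm² overlap (of its 93.95 mm²) is removed, clipping the outline — area = 359.12 mm². At z = 13.12: the r=12 sphere contributes a regular 24-gon of circumradius √(12²−1.12²) = 11.948 (area = (24/2)·11.948²·sin(360°/24) = 443.34 mm²); the cylinder at (7.5, 4.5) is absent (z outside [3, 10.5]); Subtracting the remaining from the first: none of the subtracted shapes is present at this height, so the r=12 sphere is unchanged — area = 443.34 mm². Checking containment: at z = 13.12 the cross-section extends beyond the z = 9.92 cross-section by about 84.23 mm².

part overhangs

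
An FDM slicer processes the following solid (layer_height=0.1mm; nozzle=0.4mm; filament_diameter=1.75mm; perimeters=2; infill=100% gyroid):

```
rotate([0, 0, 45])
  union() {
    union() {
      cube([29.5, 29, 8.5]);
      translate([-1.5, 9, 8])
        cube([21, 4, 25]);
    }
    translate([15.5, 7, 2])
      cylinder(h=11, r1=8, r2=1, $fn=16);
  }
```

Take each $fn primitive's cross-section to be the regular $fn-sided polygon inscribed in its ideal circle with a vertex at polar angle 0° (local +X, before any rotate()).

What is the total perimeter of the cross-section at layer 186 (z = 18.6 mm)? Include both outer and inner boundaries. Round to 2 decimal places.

At z = 18.6 mm: the cube does not reach this height (z outside [0, 8.5]); the 21×4 cube at (-1.5, 9) contributes its full rectangle (perimeter 50.00 mm); Merging all regions: only the 21×4 cube at (-1.5, 9) is present, so the union is just that shape — boundary = 50.00 mm; the cone at (15.5, 7) is absent (z outside [2, 13]); Merging all regions: only the result so far is present, so the union is just that shape — boundary = 50.00 mm; (whole slice rotated 45° about Z — lengths, areas and connectivity unchanged). Overall, the cross-section is a single solid region. Total boundary length (outer) = 50.00 mm.

50.00 mm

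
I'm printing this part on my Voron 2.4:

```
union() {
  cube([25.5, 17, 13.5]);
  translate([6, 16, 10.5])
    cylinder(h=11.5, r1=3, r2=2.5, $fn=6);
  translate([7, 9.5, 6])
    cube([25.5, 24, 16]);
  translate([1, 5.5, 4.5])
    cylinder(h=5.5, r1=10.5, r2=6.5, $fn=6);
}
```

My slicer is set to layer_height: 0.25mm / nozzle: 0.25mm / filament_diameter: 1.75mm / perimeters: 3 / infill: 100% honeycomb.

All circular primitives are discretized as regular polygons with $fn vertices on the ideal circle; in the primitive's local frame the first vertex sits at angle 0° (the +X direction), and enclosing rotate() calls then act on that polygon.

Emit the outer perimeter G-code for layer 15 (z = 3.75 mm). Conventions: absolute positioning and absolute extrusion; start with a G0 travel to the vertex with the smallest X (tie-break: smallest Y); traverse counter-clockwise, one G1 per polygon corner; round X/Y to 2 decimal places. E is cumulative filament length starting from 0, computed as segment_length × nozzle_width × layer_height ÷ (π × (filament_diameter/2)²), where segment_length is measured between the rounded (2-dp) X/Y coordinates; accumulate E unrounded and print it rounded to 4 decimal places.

At z = 3.75 mm: the cube (footprint 25.5×17) is included at this height; the cone at (6, 16) is absent (z outside [10.5, 22]); the cube at (7, 9.5) is not intersected at this z (z outside [6, 22]); the cone at (1, 5.5) is not intersected at this z (z outside [4.5, 10]); Taking the union: only the 25.5×17 cube is present, so the union is just that shape — 1 connected region. The outline is a single polygon with 4 vertices. Extrusion per mm of travel: 0.25 × 0.25 / (π × 0.875²) = 0.025984. Accumulating E over each segment gives final E = 2.2087.

G0 X0.00 Y0.00 Z3.75
G1 X25.50 Y0.00 E0.6626
G1 X25.50 Y17.00 E1.1043
G1 X0.00 Y17.00 E1.7669
G1 X0.00 Y0.00 E2.2087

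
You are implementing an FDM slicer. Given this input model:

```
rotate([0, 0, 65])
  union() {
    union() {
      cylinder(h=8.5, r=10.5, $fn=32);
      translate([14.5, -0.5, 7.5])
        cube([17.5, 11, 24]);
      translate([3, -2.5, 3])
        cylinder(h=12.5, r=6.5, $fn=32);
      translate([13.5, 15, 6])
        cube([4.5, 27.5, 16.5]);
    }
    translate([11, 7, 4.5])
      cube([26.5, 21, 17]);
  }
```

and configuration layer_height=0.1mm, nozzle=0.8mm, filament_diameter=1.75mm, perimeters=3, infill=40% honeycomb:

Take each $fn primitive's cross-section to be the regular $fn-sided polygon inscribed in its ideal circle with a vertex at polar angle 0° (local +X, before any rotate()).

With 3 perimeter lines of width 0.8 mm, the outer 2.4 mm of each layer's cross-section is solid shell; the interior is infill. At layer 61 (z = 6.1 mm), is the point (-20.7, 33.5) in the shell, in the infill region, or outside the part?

At z = 6.1 mm: the cylinder: section is a regular 32-gon, circumradius r=10.5; the cube at (14.5, -0.5) is not intersected at this z (z outside [7.5, 31.5]); the r=6.5 cylinder at (3, -2.5) gives a regular 32-gon of circumradius 6.5 (constant along its height); the cube at (13.5, 15) is present — its section is the full 4.5×27.5 rectangle; Merging all regions: the regions partially overlap (shared area 131.88 mm²), so overlapping operands fuse into one piece — 2 connected regions; the cube at (11, 7) (footprint 26.5×21) is included at this height; Merging all regions: the regions partially overlap (shared area 58.50 mm²), so overlapping operands fuse into one piece — 2 connected regions; (whole slice rotated 65° about Z — lengths, areas and connectivity unchanged). Overall, the cross-section has 2 separate islands. Undo the 65° rotation: the query point maps to (21.613, 32.918) in the un-rotated model frame. The nearest boundary edge runs (18.00, 42.50)→(18.00, 28.00); distance from the point to it = 3.61 mm. The point is not inside any of the regions above, so it lies outside the cross-section (3.61 mm from the nearest boundary).

outside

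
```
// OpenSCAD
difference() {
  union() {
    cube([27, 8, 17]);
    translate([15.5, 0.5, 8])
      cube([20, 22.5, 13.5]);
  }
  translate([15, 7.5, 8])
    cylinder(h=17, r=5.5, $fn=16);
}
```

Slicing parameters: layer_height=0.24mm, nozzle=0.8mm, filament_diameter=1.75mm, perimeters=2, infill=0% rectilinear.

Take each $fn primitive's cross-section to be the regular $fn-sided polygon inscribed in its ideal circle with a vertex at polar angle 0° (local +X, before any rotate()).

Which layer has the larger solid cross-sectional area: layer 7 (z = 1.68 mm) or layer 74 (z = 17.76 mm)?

layer 74 (z = 17.76 mm)

Layer 7 (z = 1.68): the cube is present — its section is the full 27×8 rectangle (area 216.00 mm²); the cube at (15.5, 0.5) is absent (z outside [8, 21.5]); Taking the union: only the 27×8 cube is present, so the union is just that shape — area = 216.00 mm²; the cylinder at (15, 7.5) does not reach this height (z outside [8, 25]); Subtracting the remaining from the first: none of the subtracted shapes is present at this height, so the result so far is unchanged — area = 216.00 mm². So its area = 216.00 mm². Layer 74 (z = 17.76): the cube does not reach this height (z outside [0, 17]); the cube at (15.5, 0.5) is present — its section is the full 20×22.5 rectangle (area 450.00 mm²); Combining (union): only the 20×22.5 cube at (15.5, 0.5) is present, so the union is just that shape — area = 450.00 mm²; the r=5.5 cylinder at (15, 7.5) gives a regular 16-gon of circumradius 5.5 (constant along its height) (area = (16/2)·5.500²·sin(360°/16) = 92.61 mm²); Subtracting the remaining from the first: starting from the result so far (450.00 mm²), the r=5.5 cylinder at (15, 7.5) partially overlaps it — only the 40.85 mm² overlap (of its 92.61 mm²) is removed, clipping the outline — area = 409.15 mm². So its area = 409.15 mm². Layer 74 is larger (409.15 vs 216.00 mm²).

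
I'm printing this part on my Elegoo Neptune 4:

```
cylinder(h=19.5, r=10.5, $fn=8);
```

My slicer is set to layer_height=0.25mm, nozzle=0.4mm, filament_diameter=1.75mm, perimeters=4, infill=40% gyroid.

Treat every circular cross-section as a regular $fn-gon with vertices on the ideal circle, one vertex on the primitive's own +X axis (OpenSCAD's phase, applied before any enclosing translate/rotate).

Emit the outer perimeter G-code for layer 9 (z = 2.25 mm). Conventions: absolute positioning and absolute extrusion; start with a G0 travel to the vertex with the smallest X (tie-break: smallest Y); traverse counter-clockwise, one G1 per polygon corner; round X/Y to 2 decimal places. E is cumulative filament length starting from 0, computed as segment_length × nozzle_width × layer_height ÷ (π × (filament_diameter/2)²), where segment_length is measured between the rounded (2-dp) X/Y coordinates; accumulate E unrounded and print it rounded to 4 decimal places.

G0 X-10.50 Y0.00 Z2.25
G1 X-7.42 Y-7.42 E0.3340
G1 X0.00 Y-10.50 E0.6680
G1 X7.42 Y-7.42 E1.0020
G1 X10.50 Y0.00 E1.3360
G1 X7.42 Y7.42 E1.6700
G1 X0.00 Y10.50 E2.0041
G1 X-7.42 Y7.42 E2.3381
G1 X-10.50 Y0.00 E2.6721

At z = 2.25 mm: the r=10.5 cylinder contributes a regular 8-gon of circumradius 10.5. The outline is a single polygon with 8 vertices. Extrusion per mm of travel: 0.4 × 0.25 / (π × 0.875²) = 0.041575. Accumulating E over each segment gives final E = 2.6721.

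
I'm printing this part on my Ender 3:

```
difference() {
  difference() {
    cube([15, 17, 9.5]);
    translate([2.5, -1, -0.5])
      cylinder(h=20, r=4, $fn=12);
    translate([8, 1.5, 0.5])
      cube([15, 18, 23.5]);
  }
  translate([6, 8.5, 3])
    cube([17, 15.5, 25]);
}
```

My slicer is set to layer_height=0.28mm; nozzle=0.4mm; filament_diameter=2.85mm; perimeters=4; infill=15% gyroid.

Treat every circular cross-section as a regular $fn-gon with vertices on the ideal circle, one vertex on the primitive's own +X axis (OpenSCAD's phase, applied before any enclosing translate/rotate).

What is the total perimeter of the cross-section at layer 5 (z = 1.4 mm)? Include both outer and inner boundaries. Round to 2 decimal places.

At z = 1.4 mm: the cube (footprint 15×17) is included at this height (perimeter 64.00 mm); the r=4 cylinder at (2.5, -1) contributes a regular 12-gon of circumradius 4 (perimeter = 2·12·4.000·sin(180°/12) = 24.85 mm); the cube at (8, 1.5) (footprint 15×18) is included at this height (perimeter 66.00 mm); Subtracting the remaining from the first: starting from the 15×17 cube, the r=4 cylinder at (2.5, -1) partially overlaps it — only the 14.71 mm² overlap (of its 48.00 mm²) is removed, clipping the outline; the 15×18 cube at (8, 1.5) partially overlaps it — only the 108.50 mm² overlap (of its 270.00 mm²) is removed, clipping the outline — boundary = 63.76 mm; the cube at (6, 8.5) does not reach this height (z outside [3, 28]); After the difference (first − rest): none of the subtracted shapes is present at this height, so that combined region is unchanged — boundary = 63.76 mm. Overall, the cross-section is a single solid region. Total boundary length (outer) = 63.76 mm.

63.76 mm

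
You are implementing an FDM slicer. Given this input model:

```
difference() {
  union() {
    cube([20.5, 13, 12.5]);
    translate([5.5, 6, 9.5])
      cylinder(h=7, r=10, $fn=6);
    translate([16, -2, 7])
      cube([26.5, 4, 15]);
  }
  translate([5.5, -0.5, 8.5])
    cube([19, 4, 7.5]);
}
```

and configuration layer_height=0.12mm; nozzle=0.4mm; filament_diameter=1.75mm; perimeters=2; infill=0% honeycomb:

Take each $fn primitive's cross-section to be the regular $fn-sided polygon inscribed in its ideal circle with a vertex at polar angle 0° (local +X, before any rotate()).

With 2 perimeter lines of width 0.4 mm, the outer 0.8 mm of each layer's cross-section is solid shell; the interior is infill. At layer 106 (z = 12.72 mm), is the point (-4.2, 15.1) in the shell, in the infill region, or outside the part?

At z = 12.72 mm: the cube is absent (z outside [0, 12.5]); the r=10 cylinder at (5.5, 6) contributes a regular 6-gon of circumradius 10; the cube at (16, -2) is present — its section is the full 26.5×4 rectangle; Taking the union: the 2 present regions are separate (no shared area or edge), so areas and boundary lengths simply add and each stays a separate island — 2 connected regions; the cube at (5.5, -0.5) is present — its section is the full 19×4 rectangle; Taking the first minus the rest: starting from the result so far, the 19×4 cube at (5.5, -0.5) partially overlaps it — only the 50.86 mm² overlap (of its 76.00 mm²) is removed, clipping the outline — 2 connected regions. Overall, the cross-section has 2 separate islands. The nearest boundary edge runs (-4.50, 6.00)→(0.50, 14.66); distance from the point to it = 4.29 mm. The point is not inside any of the regions above, so it lies outside the cross-section (4.29 mm from the nearest boundary).

outside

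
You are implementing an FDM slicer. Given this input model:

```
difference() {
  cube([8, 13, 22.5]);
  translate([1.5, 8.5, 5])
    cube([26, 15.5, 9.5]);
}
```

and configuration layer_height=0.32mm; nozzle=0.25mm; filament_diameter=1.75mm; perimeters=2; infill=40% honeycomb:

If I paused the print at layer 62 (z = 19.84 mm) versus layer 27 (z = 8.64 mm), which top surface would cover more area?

Layer 62 (z = 19.84): the cube is present — its section is the full 8×13 rectangle (area 104.00 mm²); the cube at (1.5, 8.5) is absent (z outside [5, 14.5]); After the difference (first − rest): none of the subtracted shapes is present at this height, so the 8×13 cube is unchanged — area = 104.00 mm². So its area = 104.00 mm². Layer 27 (z = 8.64): the cube is present — its section is the full 8×13 rectangle (area 104.00 mm²); the cube at (1.5, 8.5) (footprint 26×15.5) is included at this height (area 403.00 mm²); Subtracting the remaining from the first: starting from the 8×13 cube (104.00 mm²), the 26×15.5 cube at (1.5, 8.5) partially overlaps it — only the 29.25 mm² overlap (of its 403.00 mm²) is removed, clipping the outline — area = 74.75 mm². So its area = 74.75 mm². Layer 62 is larger (104.00 vs 74.75 mm²).

layer 62 (z = 19.84 mm)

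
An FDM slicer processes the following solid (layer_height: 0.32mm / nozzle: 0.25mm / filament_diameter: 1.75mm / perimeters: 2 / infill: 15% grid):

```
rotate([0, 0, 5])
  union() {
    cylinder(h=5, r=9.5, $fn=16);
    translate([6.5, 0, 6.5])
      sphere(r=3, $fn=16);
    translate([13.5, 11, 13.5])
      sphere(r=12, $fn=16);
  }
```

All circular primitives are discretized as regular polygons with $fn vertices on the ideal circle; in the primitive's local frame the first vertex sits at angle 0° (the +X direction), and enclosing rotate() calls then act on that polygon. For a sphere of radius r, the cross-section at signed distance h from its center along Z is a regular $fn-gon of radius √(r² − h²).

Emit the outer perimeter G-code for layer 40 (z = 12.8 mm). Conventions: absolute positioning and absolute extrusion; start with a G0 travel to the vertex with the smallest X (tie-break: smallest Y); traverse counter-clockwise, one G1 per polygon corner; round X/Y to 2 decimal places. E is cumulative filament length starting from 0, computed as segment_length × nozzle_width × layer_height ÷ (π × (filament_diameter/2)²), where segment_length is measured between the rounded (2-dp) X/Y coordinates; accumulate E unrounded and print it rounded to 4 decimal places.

At z = 12.8 mm: the cylinder is absent (z outside [0, 5]); the sphere at (6.5, 0) is absent (|z−center|=6.300 > r=3); the r=12 sphere at (13.5, 11) slices to a regular 16-gon of circumradius 11.980 (√(r²−h²) with h=0.7 from center); Taking the union: only the r=12 sphere at (13.5, 11) is present, so the union is just that shape — 1 connected region; (whole slice rotated 5° about Z — lengths, areas and connectivity unchanged). The outline is a single polygon with 16 vertices. Extrusion per mm of travel: 0.25 × 0.32 / (π × 0.875²) = 0.033260. Accumulating E over each segment gives final E = 2.4877.

G0 X0.56 Y11.09 Z12.80
G1 X1.86 Y6.60 E0.1555
G1 X4.79 Y2.96 E0.3109
G1 X8.89 Y0.71 E0.4664
G1 X13.53 Y0.20 E0.6217
G1 X18.02 Y1.51 E0.7773
G1 X21.67 Y4.43 E0.9327
G1 X23.92 Y8.53 E1.0883
G1 X24.42 Y13.18 E1.2438
G1 X23.12 Y17.67 E1.3993
G1 X20.19 Y21.31 E1.5547
G1 X16.09 Y23.56 E1.7103
G1 X11.45 Y24.07 E1.8655
G1 X6.96 Y22.76 E2.0211
G1 X3.31 Y19.84 E2.1766
G1 X1.06 Y15.74 E2.3321
G1 X0.56 Y11.09 E2.4877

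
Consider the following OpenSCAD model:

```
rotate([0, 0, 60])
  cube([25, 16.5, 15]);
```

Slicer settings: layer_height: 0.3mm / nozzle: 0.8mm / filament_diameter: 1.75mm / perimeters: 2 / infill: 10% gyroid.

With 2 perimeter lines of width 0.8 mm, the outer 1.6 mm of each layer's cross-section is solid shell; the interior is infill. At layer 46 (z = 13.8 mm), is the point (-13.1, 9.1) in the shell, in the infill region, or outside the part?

shell

At z = 13.8 mm: the cube (footprint 25×16.5) is included at this height; (whole slice rotated 60° about Z — lengths, areas and connectivity unchanged). Overall, the cross-section is a single solid region. Undo the 60° rotation: the query point maps to (1.331, 15.895) in the un-rotated model frame. The nearest boundary edge runs (25.00, 16.50)→(0.00, 16.50); distance from the point to it = 0.61 mm. The point is inside the cross-section, 0.61 mm from the nearest boundary — within the 1.6 mm shell band (2 × 0.8).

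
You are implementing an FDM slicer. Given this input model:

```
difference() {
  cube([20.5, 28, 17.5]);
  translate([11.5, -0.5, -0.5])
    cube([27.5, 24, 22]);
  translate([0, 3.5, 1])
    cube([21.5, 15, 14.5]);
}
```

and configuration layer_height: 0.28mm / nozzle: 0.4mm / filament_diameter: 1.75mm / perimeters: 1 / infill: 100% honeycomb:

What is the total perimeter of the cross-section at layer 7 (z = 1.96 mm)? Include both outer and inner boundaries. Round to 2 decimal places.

90.00 mm

At z = 1.96 mm: the 20.5×28 cube contributes its full rectangle (perimeter 97.00 mm); the cube at (11.5, -0.5) is present — its section is the full 27.5×24 rectangle (perimeter 103.00 mm); the 21.5×15 cube at (0, 3.5) contributes its full rectangle (perimeter 73.00 mm); After the difference (first − rest): starting from the 20.5×28 cube, the 27.5×24 cube at (11.5, -0.5) partially overlaps it — only the 211.50 mm² overlap (of its 660.00 mm²) is removed, clipping the outline; the 21.5×15 cube at (0, 3.5) partially overlaps it — only the 172.50 mm² overlap (of its 322.50 mm²) is removed, clipping the outline — boundary = 90.00 mm. Overall, the cross-section has 2 separate islands. Total boundary length (outer) = 90.00 mm.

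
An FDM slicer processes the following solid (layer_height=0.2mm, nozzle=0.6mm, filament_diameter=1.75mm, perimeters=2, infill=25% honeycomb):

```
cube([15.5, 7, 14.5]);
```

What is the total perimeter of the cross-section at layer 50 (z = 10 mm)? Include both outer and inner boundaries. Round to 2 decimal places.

At z = 10 mm: the cube (footprint 15.5×7) is included at this height (perimeter 45.00 mm). Overall, the cross-section is a single solid region. Total boundary length (outer) = 45.00 mm.

45.00 mm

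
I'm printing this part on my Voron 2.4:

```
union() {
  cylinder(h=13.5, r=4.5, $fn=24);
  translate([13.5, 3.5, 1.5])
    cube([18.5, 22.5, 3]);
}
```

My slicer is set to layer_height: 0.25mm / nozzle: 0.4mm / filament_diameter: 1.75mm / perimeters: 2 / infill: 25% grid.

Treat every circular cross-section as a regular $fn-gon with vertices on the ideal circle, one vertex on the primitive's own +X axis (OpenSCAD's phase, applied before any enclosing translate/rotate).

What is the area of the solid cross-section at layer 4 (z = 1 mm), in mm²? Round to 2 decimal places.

At z = 1 mm: the cylinder: section is a regular 24-gon, circumradius r=4.5 (area = (24/2)·4.500²·sin(360°/24) = 62.89 mm²); the cube at (13.5, 3.5) does not reach this height (z outside [1.5, 4.5]); Merging all regions: only the r=4.5 cylinder is present, so the union is just that shape — area = 62.89 mm². Overall, the cross-section is a single solid region. Net area = 62.89 mm².

62.89 mm²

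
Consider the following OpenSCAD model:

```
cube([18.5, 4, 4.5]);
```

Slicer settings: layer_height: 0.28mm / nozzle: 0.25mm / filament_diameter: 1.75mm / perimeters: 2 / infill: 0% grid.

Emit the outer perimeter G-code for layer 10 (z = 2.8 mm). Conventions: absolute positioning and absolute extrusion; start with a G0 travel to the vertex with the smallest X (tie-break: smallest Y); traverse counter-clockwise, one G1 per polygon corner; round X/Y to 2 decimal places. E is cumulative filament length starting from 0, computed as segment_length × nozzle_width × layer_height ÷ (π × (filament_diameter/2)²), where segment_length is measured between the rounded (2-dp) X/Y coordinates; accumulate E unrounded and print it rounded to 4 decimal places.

G0 X0.00 Y0.00 Z2.80
G1 X18.50 Y0.00 E0.5384
G1 X18.50 Y4.00 E0.6548
G1 X0.00 Y4.00 E1.1932
G1 X0.00 Y0.00 E1.3096

At z = 2.8 mm: the cube (footprint 18.5×4) is included at this height. The outline is a single polygon with 4 vertices. Extrusion per mm of travel: 0.25 × 0.28 / (π × 0.875²) = 0.029103. Accumulating E over each segment gives final E = 1.3096.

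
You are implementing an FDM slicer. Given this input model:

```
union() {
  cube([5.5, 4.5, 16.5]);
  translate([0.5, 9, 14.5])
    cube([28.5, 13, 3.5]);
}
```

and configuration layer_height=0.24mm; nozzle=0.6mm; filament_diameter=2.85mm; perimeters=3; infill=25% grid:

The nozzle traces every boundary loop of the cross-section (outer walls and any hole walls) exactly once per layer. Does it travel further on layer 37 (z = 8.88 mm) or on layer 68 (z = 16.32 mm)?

layer 68 (z = 16.32 mm)

Layer 37 (z = 8.88): the cube is present — its section is the full 5.5×4.5 rectangle (perimeter 20.00 mm); the cube at (0.5, 9) is absent (z outside [14.5, 18]); Merging all regions: only the 5.5×4.5 cube is present, so the union is just that shape — boundary = 20.00 mm. So its perimeter = 20.00 mm. Layer 68 (z = 16.32): the cube (footprint 5.5×4.5) is included at this height (perimeter 20.00 mm); the cube at (0.5, 9) (footprint 28.5×13) is included at this height (perimeter 83.00 mm); Taking the union: the 2 present regions are separate (no shared area or edge), so areas and boundary lengths simply add and each stays a separate island — boundary = 103.00 mm. So its perimeter = 103.00 mm. Layer 68 is larger (103.00 vs 20.00 mm).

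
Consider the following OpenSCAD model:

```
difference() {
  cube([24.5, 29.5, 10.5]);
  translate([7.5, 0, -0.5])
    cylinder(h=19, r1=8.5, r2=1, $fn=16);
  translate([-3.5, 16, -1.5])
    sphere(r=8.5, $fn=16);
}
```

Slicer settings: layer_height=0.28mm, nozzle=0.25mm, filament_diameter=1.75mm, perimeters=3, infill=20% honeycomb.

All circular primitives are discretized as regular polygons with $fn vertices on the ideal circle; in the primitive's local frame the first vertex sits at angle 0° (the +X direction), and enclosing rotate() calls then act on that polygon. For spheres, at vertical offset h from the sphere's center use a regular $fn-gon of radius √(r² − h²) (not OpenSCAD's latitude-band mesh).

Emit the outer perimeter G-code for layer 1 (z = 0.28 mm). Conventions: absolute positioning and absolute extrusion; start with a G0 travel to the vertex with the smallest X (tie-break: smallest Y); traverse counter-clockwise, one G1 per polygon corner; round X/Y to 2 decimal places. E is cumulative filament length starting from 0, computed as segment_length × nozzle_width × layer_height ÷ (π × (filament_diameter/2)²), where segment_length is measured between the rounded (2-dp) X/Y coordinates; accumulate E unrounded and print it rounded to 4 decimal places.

At z = 0.28 mm: the cube is present — its section is the full 24.5×29.5 rectangle; the cone at (7.5, 0): at t=0.041 of its height the radius interpolates to r₁+(r₂−r₁)t = 8.192, giving a regular 16-gon of that circumradius; the sphere at (-3.5, 16): section is a regular 16-gon, circumradius = √(r²−h²) = √(8.5²−1.78²) = 8.312; Taking the first minus the rest: starting from the 24.5×29.5 cube, the cone at (7.5, 0) partially overlaps it — only the 101.53 mm² overlap (of its 205.46 mm²) is removed, clipping the outline; the r=8.5 sphere at (-3.5, 16) partially overlaps it — only the 50.05 mm² overlap (of its 211.49 mm²) is removed, clipping the outline — 1 connected region. The outline is a single polygon with 18 vertices. Extrusion per mm of travel: 0.25 × 0.28 / (π × 0.875²) = 0.029103. Accumulating E over each segment gives final E = 3.3489.

G0 X0.00 Y3.24 Z0.28
G1 X1.71 Y5.79 E0.0894
G1 X4.37 Y7.57 E0.1825
G1 X7.50 Y8.19 E0.2754
G1 X10.63 Y7.57 E0.3682
G1 X13.29 Y5.79 E0.4614
G1 X15.07 Y3.13 E0.5545
G1 X15.69 Y0.00 E0.6474
G1 X24.50 Y0.00 E0.9038
G1 X24.50 Y29.50 E1.7623
G1 X0.00 Y29.50 E2.4753
G1 X0.00 Y23.47 E2.6508
G1 X2.38 Y21.88 E2.7341
G1 X4.18 Y19.18 E2.8285
G1 X4.81 Y16.00 E2.9229
G1 X4.18 Y12.82 E3.0172
G1 X2.38 Y10.12 E3.1117
G1 X0.00 Y8.53 E3.1950
G1 X0.00 Y3.24 E3.3489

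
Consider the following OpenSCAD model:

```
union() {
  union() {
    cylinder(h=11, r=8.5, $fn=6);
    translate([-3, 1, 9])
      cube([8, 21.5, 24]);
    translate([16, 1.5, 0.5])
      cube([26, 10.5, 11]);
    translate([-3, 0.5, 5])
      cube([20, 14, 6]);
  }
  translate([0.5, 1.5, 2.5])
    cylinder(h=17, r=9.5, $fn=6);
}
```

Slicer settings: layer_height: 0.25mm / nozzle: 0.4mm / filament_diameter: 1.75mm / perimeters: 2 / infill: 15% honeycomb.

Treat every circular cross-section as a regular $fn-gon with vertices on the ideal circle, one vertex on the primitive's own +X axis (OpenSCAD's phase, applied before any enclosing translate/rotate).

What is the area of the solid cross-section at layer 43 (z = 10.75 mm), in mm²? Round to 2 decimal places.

At z = 10.75 mm: the r=8.5 cylinder contributes a regular 6-gon of circumradius 8.5 (area = (6/2)·8.500²·sin(360°/6) = 187.71 mm²); the 8×21.5 cube at (-3, 1) contributes its full rectangle (area 172.00 mm²); the cube at (16, 1.5) (footprint 26×10.5) is included at this height (area 273.00 mm²); the cube at (-3, 0.5) is present — its section is the full 20×14 rectangle (area 280.00 mm²); Merging all regions: the regions partially overlap — summed areas 912.71 mm² minus the doubly-counted overlap 181.83 mm² gives 730.88 mm² — area = 730.88 mm²; the r=9.5 cylinder at (0.5, 1.5) gives a regular 6-gon of circumradius 9.5 (constant along its height) (area = (6/2)·9.500²·sin(360°/6) = 234.48 mm²); Merging all regions: the regions partially overlap — summed areas 965.35 mm² minus the doubly-counted overlap 216.36 mm² gives 748.99 mm² — area = 748.99 mm². Overall, the cross-section is a single solid region. Net area = 748.99 mm².

748.99 mm²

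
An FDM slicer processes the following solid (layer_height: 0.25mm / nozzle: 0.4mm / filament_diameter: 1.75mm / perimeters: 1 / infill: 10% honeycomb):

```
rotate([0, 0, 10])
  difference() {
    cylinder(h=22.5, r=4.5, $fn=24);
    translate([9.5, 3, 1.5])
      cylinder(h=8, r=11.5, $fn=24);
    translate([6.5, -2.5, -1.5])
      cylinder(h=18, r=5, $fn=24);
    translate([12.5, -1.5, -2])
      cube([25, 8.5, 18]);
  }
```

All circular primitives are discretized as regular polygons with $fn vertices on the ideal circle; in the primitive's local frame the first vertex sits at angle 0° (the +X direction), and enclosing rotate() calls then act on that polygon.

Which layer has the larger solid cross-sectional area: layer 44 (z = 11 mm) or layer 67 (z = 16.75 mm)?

Layer 44 (z = 11): the r=4.5 cylinder contributes a regular 24-gon of circumradius 4.5 (area = (24/2)·4.500²·sin(360°/24) = 62.89 mm²); the cylinder at (9.5, 3) is absent (z outside [1.5, 9.5]); the r=5 cylinder at (6.5, -2.5) contributes a regular 24-gon of circumradius 5 (area = (24/2)·5.000²·sin(360°/24) = 77.65 mm²); the 25×8.5 cube at (12.5, -1.5) contributes its full rectangle (area 212.50 mm²); Subtracting the remaining from the first: starting from the r=4.5 cylinder (62.89 mm²), the r=5 cylinder at (6.5, -2.5) partially overlaps it — only the 10.85 mm² overlap (of its 77.65 mm²) is removed, clipping the outline; the 25×8.5 cube at (12.5, -1.5) misses the remaining region (no effect) — area = 52.04 mm²; (rotated 10° about Z; rotation is an isometry so areas/perimeters/island counts are preserved). So its area = 52.04 mm². Layer 67 (z = 16.75): the r=4.5 cylinder gives a regular 24-gon of circumradius 4.5 (constant along its height) (area = (24/2)·4.500²·sin(360°/24) = 62.89 mm²); the cylinder at (9.5, 3) is absent (z outside [1.5, 9.5]); the cylinder at (6.5, -2.5) is absent (z outside [-1.5, 16.5]); the cube at (12.5, -1.5) is not intersected at this z (z outside [-2, 16]); Subtracting the remaining from the first: none of the subtracted shapes is present at this height, so the r=4.5 cylinder is unchanged — area = 62.89 mm²; (whole slice rotated 10° about Z — lengths, areas and connectivity unchanged). So its area = 62.89 mm². Layer 67 is larger (62.89 vs 52.04 mm²).

layer 67 (z = 16.75 mm)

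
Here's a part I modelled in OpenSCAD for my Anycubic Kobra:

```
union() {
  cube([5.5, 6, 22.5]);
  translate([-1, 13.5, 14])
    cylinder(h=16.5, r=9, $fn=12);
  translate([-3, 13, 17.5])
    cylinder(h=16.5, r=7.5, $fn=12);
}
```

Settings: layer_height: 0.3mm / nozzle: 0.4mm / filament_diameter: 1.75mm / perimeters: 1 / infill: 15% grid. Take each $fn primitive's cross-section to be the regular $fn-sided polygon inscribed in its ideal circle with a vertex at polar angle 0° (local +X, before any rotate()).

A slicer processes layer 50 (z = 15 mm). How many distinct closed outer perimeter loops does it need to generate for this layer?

1

At z = 15 mm: the 5.5×6 cube contributes its full rectangle; the r=9 cylinder at (-1, 13.5) gives a regular 12-gon of circumradius 9 (constant along its height); the cylinder at (-3, 13) is not intersected at this z (z outside [17.5, 34]); Merging all regions: the regions partially overlap (shared area 2.71 mm²), so overlapping operands fuse into one piece — 1 connected region. The result has 1 disconnected region.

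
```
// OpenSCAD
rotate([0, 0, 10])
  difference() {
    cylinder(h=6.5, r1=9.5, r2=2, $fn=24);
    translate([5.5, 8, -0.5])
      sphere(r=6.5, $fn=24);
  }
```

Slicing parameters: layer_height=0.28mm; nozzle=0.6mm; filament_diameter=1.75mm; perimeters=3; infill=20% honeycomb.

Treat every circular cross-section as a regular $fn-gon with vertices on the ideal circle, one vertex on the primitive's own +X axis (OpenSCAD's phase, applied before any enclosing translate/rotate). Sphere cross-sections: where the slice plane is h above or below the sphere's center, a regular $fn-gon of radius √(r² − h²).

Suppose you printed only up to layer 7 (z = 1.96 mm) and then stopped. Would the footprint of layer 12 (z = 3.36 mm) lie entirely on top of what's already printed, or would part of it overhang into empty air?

Compare the two slices. At z = 1.96: the cone: at t=0.302 of its height the radius interpolates to r₁+(r₂−r₁)t = 7.238, giving a regular 24-gon of that circumradius (area = (24/2)·7.238²·sin(360°/24) = 162.73 mm²); the r=6.5 sphere at (5.5, 8) slices to a regular 24-gon of circumradius 6.017 (√(r²−h²) with h=2.46 from center) (area = (24/2)·6.017²·sin(360°/24) = 112.43 mm²); After the difference (first − rest): starting from the cone (162.73 mm²), the r=6.5 sphere at (5.5, 8) partially overlaps it — only the 21.10 mm² overlap (of its 112.43 mm²) is removed, clipping the outline — area = 141.63 mm²; (rotated 10° about Z; rotation is an isometry so areas/perimeters/island counts are preserved). At z = 3.36: the cone contributes a regular 24-gon of circumradius 5.623 (interpolated between r1=9.5 and r2=2 at t=0.517) (area = (24/2)·5.623²·sin(360°/24) = 98.20 mm²); the sphere at (5.5, 8): section is a regular 24-gon, circumradius = √(r²−h²) = √(6.5²−3.86²) = 5.230 (area = (24/2)·5.230²·sin(360°/24) = 84.95 mm²); After the difference (first − rest): starting from the cone (98.20 mm²), the r=6.5 sphere at (5.5, 8) partially overlaps it — only the 3.44 mm² overlap (of its 84.95 mm²) is removed, clipping the outline — area = 94.77 mm²; (whole slice rotated 10° about Z — lengths, areas and connectivity unchanged). Checking containment: at z = 3.36 the cross-section extends beyond the z = 1.96 cross-section by about 4.52 mm².

part overhangs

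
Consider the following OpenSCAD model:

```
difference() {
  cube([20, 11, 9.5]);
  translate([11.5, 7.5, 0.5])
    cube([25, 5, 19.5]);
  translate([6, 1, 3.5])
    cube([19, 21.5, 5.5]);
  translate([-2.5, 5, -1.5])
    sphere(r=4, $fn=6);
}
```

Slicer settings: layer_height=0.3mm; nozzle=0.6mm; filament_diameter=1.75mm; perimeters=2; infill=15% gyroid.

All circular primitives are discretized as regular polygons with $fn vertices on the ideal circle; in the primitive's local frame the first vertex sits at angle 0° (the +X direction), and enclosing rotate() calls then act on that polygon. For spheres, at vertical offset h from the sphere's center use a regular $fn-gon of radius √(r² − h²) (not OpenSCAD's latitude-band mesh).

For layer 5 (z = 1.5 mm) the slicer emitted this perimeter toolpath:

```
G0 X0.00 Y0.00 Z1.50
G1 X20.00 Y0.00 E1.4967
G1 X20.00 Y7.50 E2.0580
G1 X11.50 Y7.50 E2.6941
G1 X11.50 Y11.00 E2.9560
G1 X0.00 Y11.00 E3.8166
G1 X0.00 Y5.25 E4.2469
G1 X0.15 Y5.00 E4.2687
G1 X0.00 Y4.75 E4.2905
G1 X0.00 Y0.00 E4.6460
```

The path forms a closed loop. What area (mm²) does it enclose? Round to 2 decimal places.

190.21 mm²

Apply the shoelace formula to the sequence of (X, Y) vertices; enclosed area = 190.21 mm².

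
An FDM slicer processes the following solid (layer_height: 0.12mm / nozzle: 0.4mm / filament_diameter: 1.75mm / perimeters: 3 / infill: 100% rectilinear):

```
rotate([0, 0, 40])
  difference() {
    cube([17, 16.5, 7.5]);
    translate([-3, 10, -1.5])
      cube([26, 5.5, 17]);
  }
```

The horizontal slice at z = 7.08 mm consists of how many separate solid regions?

2

At z = 7.08 mm: the cube is present — its section is the full 17×16.5 rectangle; the cube at (-3, 10) (footprint 26×5.5) is included at this height; After the difference (first − rest): starting from the 17×16.5 cube, the 26×5.5 cube at (-3, 10) partially overlaps it — only the 93.50 mm² overlap (of its 143.00 mm²) is removed, clipping the outline — 2 connected regions; (whole slice rotated 40° about Z — lengths, areas and connectivity unchanged). The result has 2 disconnected regions.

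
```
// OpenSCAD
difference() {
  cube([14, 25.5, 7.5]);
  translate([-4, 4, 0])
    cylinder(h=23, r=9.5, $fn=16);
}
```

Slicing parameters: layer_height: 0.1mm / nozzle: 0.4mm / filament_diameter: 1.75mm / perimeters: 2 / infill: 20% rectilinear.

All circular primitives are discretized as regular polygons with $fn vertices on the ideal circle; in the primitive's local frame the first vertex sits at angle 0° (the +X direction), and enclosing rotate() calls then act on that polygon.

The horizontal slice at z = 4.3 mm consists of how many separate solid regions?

At z = 4.3 mm: the 14×25.5 cube contributes its full rectangle; the cylinder at (-4, 4): section is a regular 16-gon, circumradius r=9.5; After the difference (first − rest): starting from the 14×25.5 cube, the r=9.5 cylinder at (-4, 4) partially overlaps it — only the 53.07 mm² overlap (of its 276.30 mm²) is removed, clipping the outline — 1 connected region. The result has 1 disconnected region.

1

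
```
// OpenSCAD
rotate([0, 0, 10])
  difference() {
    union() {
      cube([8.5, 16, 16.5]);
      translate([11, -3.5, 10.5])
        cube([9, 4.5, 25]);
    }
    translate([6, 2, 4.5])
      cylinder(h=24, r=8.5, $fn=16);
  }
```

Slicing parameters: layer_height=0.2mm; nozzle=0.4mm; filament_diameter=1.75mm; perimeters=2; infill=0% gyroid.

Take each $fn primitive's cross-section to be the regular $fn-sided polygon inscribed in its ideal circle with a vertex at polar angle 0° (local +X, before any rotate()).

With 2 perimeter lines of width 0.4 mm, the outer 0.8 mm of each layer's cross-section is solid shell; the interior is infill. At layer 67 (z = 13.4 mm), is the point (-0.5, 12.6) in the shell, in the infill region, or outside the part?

At z = 13.4 mm: the 8.5×16 cube contributes its full rectangle; the cube at (11, -3.5) is present — its section is the full 9×4.5 rectangle; Merging all regions: the 2 present regions are separate (no shared area or edge), so areas and boundary lengths simply add and each stays a separate island — 2 connected regions; the r=8.5 cylinder at (6, 2) gives a regular 16-gon of circumradius 8.5 (constant along its height); Subtracting the remaining from the first: starting from the result so far, the r=8.5 cylinder at (6, 2) partially overlaps it — only the 94.93 mm² overlap (of its 221.19 mm²) is removed, clipping the outline — 2 connected regions; (rotated 10° about Z; rotation is an isometry so areas/perimeters/island counts are preserved). Overall, the cross-section has 2 separate islands. Undo the 10° rotation: the query point maps to (1.696, 12.495) in the un-rotated model frame. The nearest boundary edge runs (0.00, 8.02)→(0.00, 16.00); distance from the point to it = 1.70 mm. (Shell/infill is judged within the island containing the point — the largest one.) The point is inside the cross-section and 1.70 mm from the nearest boundary — more than the 0.8 mm shell width (2 × 0.4), so it's in the infill interior.

infill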